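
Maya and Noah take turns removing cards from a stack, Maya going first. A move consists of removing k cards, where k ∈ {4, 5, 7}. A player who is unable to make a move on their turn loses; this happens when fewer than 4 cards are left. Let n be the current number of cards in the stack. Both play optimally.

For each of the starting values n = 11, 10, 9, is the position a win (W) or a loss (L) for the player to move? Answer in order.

11: L, 10: W, 9: W

Work bottom-up. With no move the player to move loses. Otherwise the position is W if at least one move leads to an L position for the opponent, and L if every move leads to a W.
n=0: no move → L
n=1: no move → L
n=2: no move → L
n=3: no move → L
n=4: →0(L), so W
n=5: →1(L), so W
n=6: →2(L), so W
n=7: →3(L), so W
n=8: →3(L), so W
n=9: →2(L), so W
n=10: →3(L), so W
n=11: →7(W), 6(W), 4(W) — all W, so L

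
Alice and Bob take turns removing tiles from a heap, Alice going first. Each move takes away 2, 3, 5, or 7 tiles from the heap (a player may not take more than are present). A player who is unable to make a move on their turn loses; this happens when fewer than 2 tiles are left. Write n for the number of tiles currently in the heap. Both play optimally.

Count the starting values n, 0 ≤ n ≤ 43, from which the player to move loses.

10

Label each position W (a win for the player to move) or L (a loss). A position with no legal move is L; any other position is W exactly when some move reaches an L, and L when every move reaches a W.
n=0: no move → L
n=1: no move → L
n=2: can move to 0, which is L ⇒ W
n=3: can move to 1, which is L ⇒ W
n=4: can move to 1, which is L ⇒ W
n=5: can move to 0, which is L ⇒ W
n=6: can move to 1, which is L ⇒ W
n=7: can move to 0, which is L ⇒ W
n=8: can move to 1, which is L ⇒ W
n=9: moves to 7(W), 6(W), 4(W), 2(W); every one is W ⇒ L
n=10: moves to 8(W), 7(W), 5(W), 3(W); every one is W ⇒ L
n=11: can move to 9, which is L ⇒ W
n=12: can move to 10, which is L ⇒ W
n=13: can move to 10, which is L ⇒ W
n=14: can move to 9, which is L ⇒ W
n=15: can move to 10, which is L ⇒ W
n=16: can move to 9, which is L ⇒ W
n=17: can move to 10, which is L ⇒ W
n=18: moves to 16(W), 15(W), 13(W), 11(W); every one is W ⇒ L
n=19: moves to 17(W), 16(W), 14(W), 12(W); every one is W ⇒ L
n=20: can move to 18, which is L ⇒ W
n=21: can move to 19, which is L ⇒ W
n=22: can move to 19, which is L ⇒ W
n=23: can move to 18, which is L ⇒ W
n=24: can move to 19, which is L ⇒ W
n=25: can move to 18, which is L ⇒ W
n=26: can move to 19, which is L ⇒ W
n=27: moves to 25(W), 24(W), 22(W), 20(W); every one is W ⇒ L
n=28: moves to 26(W), 25(W), 23(W), 21(W); every one is W ⇒ L
n=29: can move to 27, which is L ⇒ W
n=30: can move to 28, which is L ⇒ W
n=31: can move to 28, which is L ⇒ W
n=32: can move to 27, which is L ⇒ W
n=33: can move to 28, which is L ⇒ W
n=34: can move to 27, which is L ⇒ W
n=35: can move to 28, which is L ⇒ W
n=36: moves to 34(W), 33(W), 31(W), 29(W); every one is W ⇒ L
n=37: moves to 35(W), 34(W), 32(W), 30(W); every one is W ⇒ L
n=38: can move to 36, which is L ⇒ W
n=39: can move to 37, which is L ⇒ W
n=40: can move to 37, which is L ⇒ W
n=41: can move to 36, which is L ⇒ W
n=42: can move to 37, which is L ⇒ W
n=43: can move to 36, which is L ⇒ W
L entries with 0 ≤ n ≤ 43: n = 0, 1, 9, 10, 18, 19, 27, 28, 36, 37; that makes 10.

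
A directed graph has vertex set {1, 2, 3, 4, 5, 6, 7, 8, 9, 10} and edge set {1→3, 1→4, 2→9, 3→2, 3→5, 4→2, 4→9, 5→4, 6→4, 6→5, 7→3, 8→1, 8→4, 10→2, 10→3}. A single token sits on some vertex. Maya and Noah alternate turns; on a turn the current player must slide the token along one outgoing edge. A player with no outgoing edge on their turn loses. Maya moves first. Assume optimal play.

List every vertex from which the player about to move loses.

1, 5, 7, 9, 10

Label each position W (a win for the player to move) or L (a loss). A position with no legal move is L; any other position is W exactly when some move reaches an L, and L when every move reaches a W.
Every edge goes from a vertex to one that appears earlier in the order 9, 2, 4, 5, 3, 7, 1, 8, 10, 6, so processing vertices in that order labels each vertex after all of its successors.
9: no outgoing edge → L
2: reaches L-position 9 → W
4: reaches L-position 9 → W
5: only reaches 4(W), which is W → L
3: reaches L-position 5 → W
7: only reaches 3(W), which is W → L
1: only reaches 3(W), 4(W), all W → L
8: reaches L-position 1 → W
10: only reaches 3(W), 2(W), all W → L
6: reaches L-position 5 → W
Reading off the rows marked L gives the requested list; there are 5 such vertices.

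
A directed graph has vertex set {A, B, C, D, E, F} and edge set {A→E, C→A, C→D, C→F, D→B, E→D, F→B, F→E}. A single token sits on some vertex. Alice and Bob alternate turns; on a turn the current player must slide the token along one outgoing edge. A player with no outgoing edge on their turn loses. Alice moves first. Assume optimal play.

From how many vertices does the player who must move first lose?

3

Classify positions by backward induction: terminal positions (no move available) are L. From any other position, the mover wins iff some move reaches an L.
Every edge goes from a vertex to one that appears earlier in the order B, D, E, A, F, C, so processing vertices in that order labels each vertex after all of its successors.
B: no outgoing edge → L
D: can move to B, which is L ⇒ W
E: the only move is to D(W), a W ⇒ L
A: can move to E, which is L ⇒ W
F: can move to E, which is L ⇒ W
C: moves to F(W), A(W), D(W); every one is W ⇒ L
The L vertices are B, C, E; that is 3 in all.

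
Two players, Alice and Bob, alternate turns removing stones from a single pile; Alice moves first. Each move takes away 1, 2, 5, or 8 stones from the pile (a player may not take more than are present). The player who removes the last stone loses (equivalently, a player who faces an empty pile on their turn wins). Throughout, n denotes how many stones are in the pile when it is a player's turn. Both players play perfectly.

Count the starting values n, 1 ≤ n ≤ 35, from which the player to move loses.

12

Classify positions by backward induction: terminal positions (no move available) are W. From any other position, the mover wins iff some move reaches an L.
n=0: no move; the opponent has just taken the last stone and therefore loses → W
n=1: L (sole option 0(W) is W)
n=2: W (go to 1, an L position)
n=3: W (go to 1, an L position)
n=4: L (options 3(W), 2(W) are all W)
n=5: W (go to 4, an L position)
n=6: W (go to 4, an L position)
n=7: L (options 6(W), 5(W), 2(W) are all W)
n=8: W (go to 7, an L position)
n=9: W (go to 7, an L position)
n=10: L (options 9(W), 8(W), 5(W), 2(W) are all W)
n=11: W (go to 10, an L position)
n=12: W (go to 10, an L position)
n=13: L (options 12(W), 11(W), 8(W), 5(W) are all W)
n=14: W (go to 13, an L position)
n=15: W (go to 13, an L position)
n=16: L (options 15(W), 14(W), 11(W), 8(W) are all W)
n=17: W (go to 16, an L position)
n=18: W (go to 16, an L position)
n=19: L (options 18(W), 17(W), 14(W), 11(W) are all W)
n=20: W (go to 19, an L position)
n=21: W (go to 19, an L position)
n=22: L (options 21(W), 20(W), 17(W), 14(W) are all W)
n=23: W (go to 22, an L position)
n=24: W (go to 22, an L position)
n=25: L (options 24(W), 23(W), 20(W), 17(W) are all W)
n=26: W (go to 25, an L position)
n=27: W (go to 25, an L position)
n=28: L (options 27(W), 26(W), 23(W), 20(W) are all W)
n=29: W (go to 28, an L position)
n=30: W (go to 28, an L position)
n=31: L (options 30(W), 29(W), 26(W), 23(W) are all W)
n=32: W (go to 31, an L position)
n=33: W (go to 31, an L position)
n=34: L (options 33(W), 32(W), 29(W), 26(W) are all W)
n=35: W (go to 34, an L position)
L entries with 1 ≤ n ≤ 35 (the range starts at n=1): n = 1, 4, 7, 10, 13, 16, 19, 22, 25, 28, 31, 34; that makes 12.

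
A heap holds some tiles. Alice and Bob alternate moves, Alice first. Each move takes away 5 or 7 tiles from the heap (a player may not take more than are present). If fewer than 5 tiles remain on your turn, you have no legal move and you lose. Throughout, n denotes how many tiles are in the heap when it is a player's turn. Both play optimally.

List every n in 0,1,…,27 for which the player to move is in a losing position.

Label each position W (a win for the player to move) or L (a loss). A position with no legal move is L; any other position is W exactly when some move reaches an L, and L when every move reaches a W.
n=0: no move → L
n=1: no move → L
n=2: no move → L
n=3: no move → L
n=4: no move → L
n=5: W (go to 0, an L position)
n=6: W (go to 1, an L position)
n=7: W (go to 2, an L position)
n=8: W (go to 3, an L position)
n=9: W (go to 4, an L position)
n=10: W (go to 3, an L position)
n=11: W (go to 4, an L position)
n=12: L (options 7(W), 5(W) are all W)
n=13: L (options 8(W), 6(W) are all W)
n=14: L (options 9(W), 7(W) are all W)
n=15: L (options 10(W), 8(W) are all W)
n=16: L (options 11(W), 9(W) are all W)
n=17: W (go to 12, an L position)
n=18: W (go to 13, an L position)
n=19: W (go to 14, an L position)
n=20: W (go to 15, an L position)
n=21: W (go to 16, an L position)
n=22: W (go to 15, an L position)
n=23: W (go to 16, an L position)
n=24: L (options 19(W), 17(W) are all W)
n=25: L (options 20(W), 18(W) are all W)
n=26: L (options 21(W), 19(W) are all W)
n=27: L (options 22(W), 20(W) are all W)
The losing starting values of n are exactly the entries labelled L in this table (14 of them).

0, 1, 2, 3, 4, 12, 13, 14, 15, 16, 24, 25, 26, 27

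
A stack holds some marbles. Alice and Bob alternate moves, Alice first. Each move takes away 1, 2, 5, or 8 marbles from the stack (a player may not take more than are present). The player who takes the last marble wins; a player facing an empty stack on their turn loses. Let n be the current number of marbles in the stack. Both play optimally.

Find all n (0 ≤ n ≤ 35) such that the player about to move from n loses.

Work bottom-up. With no move the player to move loses. Otherwise the position is W if at least one move leads to an L position for the opponent, and L if every move leads to a W.
n=0: no move → L
n=1: reaches L-position 0 → W
n=2: reaches L-position 0 → W
n=3: only reaches 2(W), 1(W), all W → L
n=4: reaches L-position 3 → W
n=5: reaches L-position 3 → W
n=6: only reaches 5(W), 4(W), 1(W), all W → L
n=7: reaches L-position 6 → W
n=8: reaches L-position 6 → W
n=9: only reaches 8(W), 7(W), 4(W), 1(W), all W → L
n=10: reaches L-position 9 → W
n=11: reaches L-position 9 → W
n=12: only reaches 11(W), 10(W), 7(W), 4(W), all W → L
n=13: reaches L-position 12 → W
n=14: reaches L-position 12 → W
n=15: only reaches 14(W), 13(W), 10(W), 7(W), all W → L
n=16: reaches L-position 15 → W
n=17: reaches L-position 15 → W
n=18: only reaches 17(W), 16(W), 13(W), 10(W), all W → L
n=19: reaches L-position 18 → W
n=20: reaches L-position 18 → W
n=21: only reaches 20(W), 19(W), 16(W), 13(W), all W → L
n=22: reaches L-position 21 → W
n=23: reaches L-position 21 → W
n=24: only reaches 23(W), 22(W), 19(W), 16(W), all W → L
n=25: reaches L-position 24 → W
n=26: reaches L-position 24 → W
n=27: only reaches 26(W), 25(W), 22(W), 19(W), all W → L
n=28: reaches L-position 27 → W
n=29: reaches L-position 27 → W
n=30: only reaches 29(W), 28(W), 25(W), 22(W), all W → L
n=31: reaches L-position 30 → W
n=32: reaches L-position 30 → W
n=33: only reaches 32(W), 31(W), 28(W), 25(W), all W → L
n=34: reaches L-position 33 → W
n=35: reaches L-position 33 → W
The losing starting values of n are exactly the entries labelled L in this table (12 of them).

0, 3, 6, 9, 12, 15, 18, 21, 24, 27, 30, 33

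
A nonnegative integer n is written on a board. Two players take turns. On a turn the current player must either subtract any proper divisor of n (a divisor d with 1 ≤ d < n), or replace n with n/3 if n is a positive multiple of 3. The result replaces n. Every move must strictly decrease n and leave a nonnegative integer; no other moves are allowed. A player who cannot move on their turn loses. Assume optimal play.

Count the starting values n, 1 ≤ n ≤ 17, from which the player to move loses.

Classify positions by backward induction: terminal positions (no move available) are L. From any other position, the mover wins iff some move reaches an L.
n=0: no move → L
n=1: no move → L
n=2: →1(L), so W
n=3: →1(L), so W
n=4: →2(W), 3(W) — all W, so L
n=5: →4(L), so W
n=6: →4(L), so W
n=7: →6(W) only, which is W, so L
n=8: →4(L), so W
n=9: →3(W), 6(W), 8(W) — all W, so L
n=10: →9(L), so W
n=11: →10(W) only, which is W, so L
n=12: →4(L), so W
n=13: →12(W) only, which is W, so L
n=14: →7(L), so W
n=15: →5(W), 10(W), 12(W), 14(W) — all W, so L
n=16: →15(L), so W
n=17: →16(W) only, which is W, so L
L entries with 1 ≤ n ≤ 17 (n=0 is outside the asked range and is not counted): n = 1, 4, 7, 9, 11, 13, 15, 17; that makes 8.

8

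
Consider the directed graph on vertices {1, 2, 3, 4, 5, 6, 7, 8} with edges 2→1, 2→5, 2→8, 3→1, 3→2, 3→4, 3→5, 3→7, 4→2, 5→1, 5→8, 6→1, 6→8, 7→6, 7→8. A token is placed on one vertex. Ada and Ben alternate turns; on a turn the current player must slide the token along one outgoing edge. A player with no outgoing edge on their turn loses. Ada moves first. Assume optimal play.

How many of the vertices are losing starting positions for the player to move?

3

Compute win/loss labels from the base case upward. A position with no move is L. Any other position is W if it can reach an L in one move, else L.
Every edge goes from a vertex to one that appears earlier in the order 1, 8, 5, 2, 6, 4, 7, 3, so processing vertices in that order labels each vertex after all of its successors.
1: no outgoing edge → L
8: no outgoing edge → L
5: can move to 8, which is L ⇒ W
2: can move to 8, which is L ⇒ W
6: can move to 8, which is L ⇒ W
4: the only move is to 2(W), a W ⇒ L
7: can move to 8, which is L ⇒ W
3: can move to 4, which is L ⇒ W
The L vertices are 1, 4, 8; that is 3 in all.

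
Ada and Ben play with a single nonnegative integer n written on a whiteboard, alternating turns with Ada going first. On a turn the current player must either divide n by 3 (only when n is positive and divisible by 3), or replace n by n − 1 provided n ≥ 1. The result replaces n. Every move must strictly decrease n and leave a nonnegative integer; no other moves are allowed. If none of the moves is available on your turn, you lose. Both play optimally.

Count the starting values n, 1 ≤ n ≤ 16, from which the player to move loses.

7

Classify positions by backward induction: terminal positions (no move available) are L. From any other position, the mover wins iff some move reaches an L.
n=0: no move → L
n=1: reaches L-position 0 → W
n=2: only reaches 1(W), which is W → L
n=3: reaches L-position 2 → W
n=4: only reaches 3(W), which is W → L
n=5: reaches L-position 4 → W
n=6: reaches L-position 2 → W
n=7: only reaches 6(W), which is W → L
n=8: reaches L-position 7 → W
n=9: only reaches 3(W), 8(W), all W → L
n=10: reaches L-position 9 → W
n=11: only reaches 10(W), which is W → L
n=12: reaches L-position 4 → W
n=13: only reaches 12(W), which is W → L
n=14: reaches L-position 13 → W
n=15: only reaches 5(W), 14(W), all W → L
n=16: reaches L-position 15 → W
L entries with 1 ≤ n ≤ 16 (n=0 is outside the asked range and is not counted): n = 2, 4, 7, 9, 11, 13, 15; that makes 7.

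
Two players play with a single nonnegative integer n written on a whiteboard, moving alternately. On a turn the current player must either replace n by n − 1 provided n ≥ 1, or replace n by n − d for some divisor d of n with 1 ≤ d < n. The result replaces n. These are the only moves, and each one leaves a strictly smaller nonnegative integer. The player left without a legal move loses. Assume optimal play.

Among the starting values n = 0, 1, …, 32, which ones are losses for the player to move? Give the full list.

0, 2, 5, 7, 9, 11, 13, 15, 17, 19, 21, 23, 25, 27, 29, 31

Build the W/L table. Terminal = L. A non-terminal position is W if it has a move to some L; otherwise it is L.
n=0: no move → L
n=1: can move to 0, which is L ⇒ W
n=2: the only move is to 1(W), a W ⇒ L
n=3: can move to 2, which is L ⇒ W
n=4: can move to 2, which is L ⇒ W
n=5: the only move is to 4(W), a W ⇒ L
n=6: can move to 5, which is L ⇒ W
n=7: the only move is to 6(W), a W ⇒ L
n=8: can move to 7, which is L ⇒ W
n=9: moves to 6(W), 8(W); every one is W ⇒ L
n=10: can move to 5, which is L ⇒ W
n=11: the only move is to 10(W), a W ⇒ L
n=12: can move to 9, which is L ⇒ W
n=13: the only move is to 12(W), a W ⇒ L
n=14: can move to 7, which is L ⇒ W
n=15: moves to 10(W), 12(W), 14(W); every one is W ⇒ L
n=16: can move to 15, which is L ⇒ W
n=17: the only move is to 16(W), a W ⇒ L
n=18: can move to 9, which is L ⇒ W
n=19: the only move is to 18(W), a W ⇒ L
n=20: can move to 15, which is L ⇒ W
n=21: moves to 14(W), 18(W), 20(W); every one is W ⇒ L
n=22: can move to 11, which is L ⇒ W
n=23: the only move is to 22(W), a W ⇒ L
n=24: can move to 21, which is L ⇒ W
n=25: moves to 20(W), 24(W); every one is W ⇒ L
n=26: can move to 13, which is L ⇒ W
n=27: moves to 18(W), 24(W), 26(W); every one is W ⇒ L
n=28: can move to 21, which is L ⇒ W
n=29: the only move is to 28(W), a W ⇒ L
n=30: can move to 15, which is L ⇒ W
n=31: the only move is to 30(W), a W ⇒ L
n=32: can move to 31, which is L ⇒ W
Reading off the rows marked L gives the requested list; there are 16 such values of n.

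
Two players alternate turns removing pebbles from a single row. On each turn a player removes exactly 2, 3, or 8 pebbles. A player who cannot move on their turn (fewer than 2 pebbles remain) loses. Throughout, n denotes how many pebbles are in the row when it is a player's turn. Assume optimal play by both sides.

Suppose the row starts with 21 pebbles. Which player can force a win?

The second player wins.

Use the standard recursion: the mover loses at a terminal position; elsewhere, the mover wins exactly when some move hands the opponent an L position.
n=0: no move → L
n=1: no move → L
n=2: W (go to 0, an L position)
n=3: W (go to 1, an L position)
n=4: W (go to 1, an L position)
n=5: L (options 3(W), 2(W) are all W)
n=6: L (options 4(W), 3(W) are all W)
n=7: W (go to 5, an L position)
n=8: W (go to 6, an L position)
n=9: W (go to 6, an L position)
n=10: L (options 8(W), 7(W), 2(W) are all W)
n=11: L (options 9(W), 8(W), 3(W) are all W)
n=12: W (go to 10, an L position)
n=13: W (go to 11, an L position)
n=14: W (go to 11, an L position)
n=15: L (options 13(W), 12(W), 7(W) are all W)
n=16: L (options 14(W), 13(W), 8(W) are all W)
n=17: W (go to 15, an L position)
n=18: W (go to 16, an L position)
n=19: W (go to 16, an L position)
n=20: L (options 18(W), 17(W), 12(W) are all W)
n=21: L (options 19(W), 18(W), 13(W) are all W)
The starting position 21 is L: whatever the player to move does, the opponent receives a W position.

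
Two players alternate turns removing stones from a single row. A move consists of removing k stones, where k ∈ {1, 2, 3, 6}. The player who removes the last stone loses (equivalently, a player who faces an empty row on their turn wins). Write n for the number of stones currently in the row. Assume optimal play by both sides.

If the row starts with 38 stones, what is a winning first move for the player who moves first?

Remove 1, leaving 37.

Classify positions by backward induction: terminal positions (no move available) are W. From any other position, the mover wins iff some move reaches an L.
n=0: no move; the opponent has just taken the last stone and therefore loses → W
n=1: →0(W) only, which is W, so L
n=2: →1(L), so W
n=3: →1(L), so W
n=4: →1(L), so W
n=5: →4(W), 3(W), 2(W) — all W, so L
n=6: →5(L), so W
n=7: →5(L), so W
n=8: →5(L), so W
n=9: →8(W), 7(W), 6(W), 3(W) — all W, so L
n=10: →9(L), so W
n=11: →9(L), so W
n=12: →9(L), so W
n=13: →12(W), 11(W), 10(W), 7(W) — all W, so L
n=14: →13(L), so W
n=15: →13(L), so W
n=16: →13(L), so W
n=17: →16(W), 15(W), 14(W), 11(W) — all W, so L
n=18: →17(L), so W
n=19: →17(L), so W
n=20: →17(L), so W
n=21: →20(W), 19(W), 18(W), 15(W) — all W, so L
n=22: →21(L), so W
n=23: →21(L), so W
n=24: →21(L), so W
n=25: →24(W), 23(W), 22(W), 19(W) — all W, so L
n=26: →25(L), so W
n=27: →25(L), so W
n=28: →25(L), so W
n=29: →28(W), 27(W), 26(W), 23(W) — all W, so L
n=30: →29(L), so W
n=31: →29(L), so W
n=32: →29(L), so W
n=33: →32(W), 31(W), 30(W), 27(W) — all W, so L
n=34: →33(L), so W
n=35: →33(L), so W
n=36: →33(L), so W
n=37: →36(W), 35(W), 34(W), 31(W) — all W, so L
n=38: →37(L), so W
From 38, the L positions reachable in one move are: 37.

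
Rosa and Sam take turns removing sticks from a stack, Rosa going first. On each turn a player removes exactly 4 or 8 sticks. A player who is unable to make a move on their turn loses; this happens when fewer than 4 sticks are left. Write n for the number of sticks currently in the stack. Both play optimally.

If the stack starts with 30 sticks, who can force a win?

Rosa wins.

Build the W/L table. Terminal = L. A non-terminal position is W if it has a move to some L; otherwise it is L.
n=0: no move → L
n=1: no move → L
n=2: no move → L
n=3: no move → L
n=4: →0(L), so W
n=5: →1(L), so W
n=6: →2(L), so W
n=7: →3(L), so W
n=8: →0(L), so W
n=9: →1(L), so W
n=10: →2(L), so W
n=11: →3(L), so W
n=12: →8(W), 4(W) — all W, so L
n=13: →9(W), 5(W) — all W, so L
n=14: →10(W), 6(W) — all W, so L
n=15: →11(W), 7(W) — all W, so L
n=16: →12(L), so W
n=17: →13(L), so W
n=18: →14(L), so W
n=19: →15(L), so W
n=20: →12(L), so W
n=21: →13(L), so W
n=22: →14(L), so W
n=23: →15(L), so W
n=24: →20(W), 16(W) — all W, so L
n=25: →21(W), 17(W) — all W, so L
n=26: →22(W), 18(W) — all W, so L
n=27: →23(W), 19(W) — all W, so L
n=28: →24(L), so W
n=29: →25(L), so W
n=30: →26(L), so W
From 30 Rosa can remove 4, leaving 26, reaching an L position.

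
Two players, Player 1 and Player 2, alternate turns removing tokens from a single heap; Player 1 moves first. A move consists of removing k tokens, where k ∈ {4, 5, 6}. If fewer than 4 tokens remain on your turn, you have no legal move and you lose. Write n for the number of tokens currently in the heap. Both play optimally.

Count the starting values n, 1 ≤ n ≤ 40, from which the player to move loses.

16

Build the W/L table. Terminal = L. A non-terminal position is W if it has a move to some L; otherwise it is L.
n=0: no move → L
n=1: no move → L
n=2: no move → L
n=3: no move → L
n=4: can move to 0, which is L ⇒ W
n=5: can move to 1, which is L ⇒ W
n=6: can move to 2, which is L ⇒ W
n=7: can move to 3, which is L ⇒ W
n=8: can move to 3, which is L ⇒ W
n=9: can move to 3, which is L ⇒ W
n=10: moves to 6(W), 5(W), 4(W); every one is W ⇒ L
n=11: moves to 7(W), 6(W), 5(W); every one is W ⇒ L
n=12: moves to 8(W), 7(W), 6(W); every one is W ⇒ L
n=13: moves to 9(W), 8(W), 7(W); every one is W ⇒ L
n=14: can move to 10, which is L ⇒ W
n=15: can move to 11, which is L ⇒ W
n=16: can move to 12, which is L ⇒ W
n=17: can move to 13, which is L ⇒ W
n=18: can move to 13, which is L ⇒ W
n=19: can move to 13, which is L ⇒ W
n=20: moves to 16(W), 15(W), 14(W); every one is W ⇒ L
n=21: moves to 17(W), 16(W), 15(W); every one is W ⇒ L
n=22: moves to 18(W), 17(W), 16(W); every one is W ⇒ L
n=23: moves to 19(W), 18(W), 17(W); every one is W ⇒ L
n=24: can move to 20, which is L ⇒ W
n=25: can move to 21, which is L ⇒ W
n=26: can move to 22, which is L ⇒ W
n=27: can move to 23, which is L ⇒ W
n=28: can move to 23, which is L ⇒ W
n=29: can move to 23, which is L ⇒ W
n=30: moves to 26(W), 25(W), 24(W); every one is W ⇒ L
n=31: moves to 27(W), 26(W), 25(W); every one is W ⇒ L
n=32: moves to 28(W), 27(W), 26(W); every one is W ⇒ L
n=33: moves to 29(W), 28(W), 27(W); every one is W ⇒ L
n=34: can move to 30, which is L ⇒ W
n=35: can move to 31, which is L ⇒ W
n=36: can move to 32, which is L ⇒ W
n=37: can move to 33, which is L ⇒ W
n=38: can move to 33, which is L ⇒ W
n=39: can move to 33, which is L ⇒ W
n=40: moves to 36(W), 35(W), 34(W); every one is W ⇒ L
L entries with 1 ≤ n ≤ 40 (n=0 is outside the asked range and is not counted): n = 1, 2, 3, 10, 11, 12, 13, 20, 21, 22, 23, 30, 31, 32, 33, 40; that makes 16.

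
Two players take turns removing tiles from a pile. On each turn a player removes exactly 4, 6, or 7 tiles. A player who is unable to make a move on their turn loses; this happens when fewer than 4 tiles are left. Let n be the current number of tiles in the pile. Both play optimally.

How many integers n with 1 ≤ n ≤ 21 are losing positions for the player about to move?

7

Compute win/loss labels from the base case upward. A position with no move is L. Any other position is W if it can reach an L in one move, else L.
n=0: no move → L
n=1: no move → L
n=2: no move → L
n=3: no move → L
n=4: →0(L), so W
n=5: →1(L), so W
n=6: →2(L), so W
n=7: →3(L), so W
n=8: →2(L), so W
n=9: →3(L), so W
n=10: →3(L), so W
n=11: →7(W), 5(W), 4(W) — all W, so L
n=12: →8(W), 6(W), 5(W) — all W, so L
n=13: →9(W), 7(W), 6(W) — all W, so L
n=14: →10(W), 8(W), 7(W) — all W, so L
n=15: →11(L), so W
n=16: →12(L), so W
n=17: →13(L), so W
n=18: →14(L), so W
n=19: →13(L), so W
n=20: →14(L), so W
n=21: →14(L), so W
L entries with 1 ≤ n ≤ 21 (n=0 is outside the asked range and is not counted): n = 1, 2, 3, 11, 12, 13, 14; that makes 7.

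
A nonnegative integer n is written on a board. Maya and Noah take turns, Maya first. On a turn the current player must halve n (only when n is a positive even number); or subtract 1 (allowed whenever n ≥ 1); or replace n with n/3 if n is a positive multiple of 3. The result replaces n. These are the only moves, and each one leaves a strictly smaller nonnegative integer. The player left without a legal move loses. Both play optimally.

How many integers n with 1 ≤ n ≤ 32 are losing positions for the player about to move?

12

Use the standard recursion: the mover loses at a terminal position; elsewhere, the mover wins exactly when some move hands the opponent an L position.
n=0: no move → L
n=1: reaches L-position 0 → W
n=2: only reaches 1(W), which is W → L
n=3: reaches L-position 2 → W
n=4: reaches L-position 2 → W
n=5: only reaches 4(W), which is W → L
n=6: reaches L-position 2 → W
n=7: only reaches 6(W), which is W → L
n=8: reaches L-position 7 → W
n=9: only reaches 3(W), 8(W), all W → L
n=10: reaches L-position 5 → W
n=11: only reaches 10(W), which is W → L
n=12: reaches L-position 11 → W
n=13: only reaches 12(W), which is W → L
n=14: reaches L-position 7 → W
n=15: reaches L-position 5 → W
n=16: only reaches 8(W), 15(W), all W → L
n=17: reaches L-position 16 → W
n=18: reaches L-position 9 → W
n=19: only reaches 18(W), which is W → L
n=20: reaches L-position 19 → W
n=21: reaches L-position 7 → W
n=22: reaches L-position 11 → W
n=23: only reaches 22(W), which is W → L
n=24: reaches L-position 23 → W
n=25: only reaches 24(W), which is W → L
n=26: reaches L-position 13 → W
n=27: reaches L-position 9 → W
n=28: only reaches 14(W), 27(W), all W → L
n=29: reaches L-position 28 → W
n=30: only reaches 10(W), 15(W), 29(W), all W → L
n=31: reaches L-position 30 → W
n=32: reaches L-position 16 → W
L entries with 1 ≤ n ≤ 32 (n=0 is outside the asked range and is not counted): n = 2, 5, 7, 9, 11, 13, 16, 19, 23, 25, 28, 30; that makes 12.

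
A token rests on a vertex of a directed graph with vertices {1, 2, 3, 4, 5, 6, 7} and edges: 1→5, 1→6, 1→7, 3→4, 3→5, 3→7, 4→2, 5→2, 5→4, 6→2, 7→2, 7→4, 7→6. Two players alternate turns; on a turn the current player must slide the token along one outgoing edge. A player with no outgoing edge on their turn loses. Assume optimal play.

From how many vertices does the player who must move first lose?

3

Use the standard recursion: the mover loses at a terminal position; elsewhere, the mover wins exactly when some move hands the opponent an L position.
Every edge goes from a vertex to one that appears earlier in the order 2, 4, 5, 6, 7, 3, 1, so processing vertices in that order labels each vertex after all of its successors.
2: no outgoing edge → L
4: W (go to 2, an L position)
5: W (go to 2, an L position)
6: W (go to 2, an L position)
7: W (go to 2, an L position)
3: L (options 7(W), 5(W), 4(W) are all W)
1: L (options 7(W), 6(W), 5(W) are all W)
The L vertices are 1, 2, 3; that is 3 in all.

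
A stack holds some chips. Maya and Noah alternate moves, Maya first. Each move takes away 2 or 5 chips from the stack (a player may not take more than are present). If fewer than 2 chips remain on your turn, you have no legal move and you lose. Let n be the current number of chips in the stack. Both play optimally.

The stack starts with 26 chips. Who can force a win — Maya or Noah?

Work bottom-up. With no move the player to move loses. Otherwise the position is W if at least one move leads to an L position for the opponent, and L if every move leads to a W.
n=0: no move → L
n=1: no move → L
n=2: can move to 0, which is L ⇒ W
n=3: can move to 1, which is L ⇒ W
n=4: the only move is to 2(W), a W ⇒ L
n=5: can move to 0, which is L ⇒ W
n=6: can move to 4, which is L ⇒ W
n=7: moves to 5(W), 2(W); every one is W ⇒ L
n=8: moves to 6(W), 3(W); every one is W ⇒ L
n=9: can move to 7, which is L ⇒ W
n=10: can move to 8, which is L ⇒ W
n=11: moves to 9(W), 6(W); every one is W ⇒ L
n=12: can move to 7, which is L ⇒ W
n=13: can move to 11, which is L ⇒ W
n=14: moves to 12(W), 9(W); every one is W ⇒ L
n=15: moves to 13(W), 10(W); every one is W ⇒ L
n=16: can move to 14, which is L ⇒ W
n=17: can move to 15, which is L ⇒ W
n=18: moves to 16(W), 13(W); every one is W ⇒ L
n=19: can move to 14, which is L ⇒ W
n=20: can move to 18, which is L ⇒ W
n=21: moves to 19(W), 16(W); every one is W ⇒ L
n=22: moves to 20(W), 17(W); every one is W ⇒ L
n=23: can move to 21, which is L ⇒ W
n=24: can move to 22, which is L ⇒ W
n=25: moves to 23(W), 20(W); every one is W ⇒ L
n=26: can move to 21, which is L ⇒ W
The starting position 26 is W: Maya should remove 5, leaving 21, handing over an L position.

Maya wins.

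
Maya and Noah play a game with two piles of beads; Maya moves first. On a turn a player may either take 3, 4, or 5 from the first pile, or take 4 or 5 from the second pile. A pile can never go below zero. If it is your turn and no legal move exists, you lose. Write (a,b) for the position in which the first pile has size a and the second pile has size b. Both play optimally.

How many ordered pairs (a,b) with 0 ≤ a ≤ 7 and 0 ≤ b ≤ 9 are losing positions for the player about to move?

29

Label each position W (a win for the player to move) or L (a loss). A position with no legal move is L; any other position is W exactly when some move reaches an L, and L when every move reaches a W.
Every move lowers a or b (never raises either), so fill the grid row by row in increasing a, and left to right within a row: each cell's successors are then already labelled.
      b=0  b=1  b=2  b=3  b=4  b=5  b=6  b=7  b=8  b=9
a=0:    L    L    L    L    W    W    W    W    W    L
a=1:    L    L    L    L    W    W    W    W    W    L
a=2:    L    L    L    L    W    W    W    W    W    L
a=3:    W    W    W    W    L    L    L    L    W    W
a=4:    W    W    W    W    L    L    L    L    W    W
a=5:    W    W    W    W    L    L    L    L    W    W
a=6:    W    W    W    W    W    W    W    W    L    W
a=7:    W    W    W    W    W    W    W    W    L    W
Cells with no legal move (terminal, hence L): (0,0), (0,1), (0,2), (0,3), (1,0), (1,1), (1,2), (1,3), (2,0), (2,1), (2,2), (2,3).
The remaining L cells, each justified by listing all of its moves:
(0,9): only reaches (0,5)(W), (0,4)(W), all W → L
(1,9): only reaches (1,5)(W), (1,4)(W), all W → L
(2,9): only reaches (2,5)(W), (2,4)(W), all W → L
(3,4): only reaches (0,4)(W), (3,0)(W), all W → L
(3,5): only reaches (0,5)(W), (3,1)(W), (3,0)(W), all W → L
(3,6): only reaches (0,6)(W), (3,2)(W), (3,1)(W), all W → L
(3,7): only reaches (0,7)(W), (3,3)(W), (3,2)(W), all W → L
(4,4): only reaches (1,4)(W), (0,4)(W), (4,0)(W), all W → L
(4,5): only reaches (1,5)(W), (0,5)(W), (4,1)(W), (4,0)(W), all W → L
(4,6): only reaches (1,6)(W), (0,6)(W), (4,2)(W), (4,1)(W), all W → L
(4,7): only reaches (1,7)(W), (0,7)(W), (4,3)(W), (4,2)(W), all W → L
(5,4): only reaches (2,4)(W), (1,4)(W), (0,4)(W), (5,0)(W), all W → L
(5,5): only reaches (2,5)(W), (1,5)(W), (0,5)(W), (5,1)(W), (5,0)(W), all W → L
(5,6): only reaches (2,6)(W), (1,6)(W), (0,6)(W), (5,2)(W), (5,1)(W), all W → L
(5,7): only reaches (2,7)(W), (1,7)(W), (0,7)(W), (5,3)(W), (5,2)(W), all W → L
(6,8): only reaches (3,8)(W), (2,8)(W), (1,8)(W), (6,4)(W), (6,3)(W), all W → L
(7,8): only reaches (4,8)(W), (3,8)(W), (2,8)(W), (7,4)(W), (7,3)(W), all W → L
Every other cell has at least one move into one of the L cells above, so it is W.
L cells per row: a=0: 5, a=1: 5, a=2: 5, a=3: 4, a=4: 4, a=5: 4, a=6: 1, a=7: 1; total 29.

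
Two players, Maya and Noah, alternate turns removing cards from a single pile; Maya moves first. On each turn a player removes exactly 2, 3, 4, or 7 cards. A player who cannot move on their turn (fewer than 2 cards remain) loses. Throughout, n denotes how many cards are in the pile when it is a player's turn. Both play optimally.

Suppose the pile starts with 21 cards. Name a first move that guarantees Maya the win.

Remove 4, leaving 17.

Work bottom-up. With no move the player to move loses. Otherwise the position is W if at least one move leads to an L position for the opponent, and L if every move leads to a W.
n=0: no move → L
n=1: no move → L
n=2: →0(L), so W
n=3: →1(L), so W
n=4: →1(L), so W
n=5: →1(L), so W
n=6: →4(W), 3(W), 2(W) — all W, so L
n=7: →0(L), so W
n=8: →6(L), so W
n=9: →6(L), so W
n=10: →6(L), so W
n=11: →9(W), 8(W), 7(W), 4(W) — all W, so L
n=12: →10(W), 9(W), 8(W), 5(W) — all W, so L
n=13: →11(L), so W
n=14: →12(L), so W
n=15: →12(L), so W
n=16: →12(L), so W
n=17: →15(W), 14(W), 13(W), 10(W) — all W, so L
n=18: →11(L), so W
n=19: →17(L), so W
n=20: →17(L), so W
n=21: →17(L), so W
From 21, the L positions reachable in one move are: 17.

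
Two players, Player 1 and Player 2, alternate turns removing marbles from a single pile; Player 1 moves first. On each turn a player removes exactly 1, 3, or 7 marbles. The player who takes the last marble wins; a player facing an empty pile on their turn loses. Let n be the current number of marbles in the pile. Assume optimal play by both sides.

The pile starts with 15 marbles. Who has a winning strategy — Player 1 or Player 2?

Player 1 wins.

Positions with no move are L. A position that does have a move is losing for the player to move precisely when every available move leads to a winning position for the opponent. Fill in the labels:
n=0: no move → L
n=1: →0(L), so W
n=2: →1(W) only, which is W, so L
n=3: →2(L), so W
n=4: →3(W), 1(W) — all W, so L
n=5: →4(L), so W
n=6: →5(W), 3(W) — all W, so L
n=7: →6(L), so W
n=8: →7(W), 5(W), 1(W) — all W, so L
n=9: →8(L), so W
n=10: →9(W), 7(W), 3(W) — all W, so L
n=11: →10(L), so W
n=12: →11(W), 9(W), 5(W) — all W, so L
n=13: →12(L), so W
n=14: →13(W), 11(W), 7(W) — all W, so L
n=15: →14(L), so W
The starting position 15 is W: Player 1 should remove 1, leaving 14, handing over an L position.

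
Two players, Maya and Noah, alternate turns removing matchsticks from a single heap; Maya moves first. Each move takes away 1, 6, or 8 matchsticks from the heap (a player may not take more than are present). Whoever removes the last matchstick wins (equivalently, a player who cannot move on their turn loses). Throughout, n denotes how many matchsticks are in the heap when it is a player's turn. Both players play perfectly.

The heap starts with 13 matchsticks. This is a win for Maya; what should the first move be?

Remove 6, leaving 7.

Label each position W (a win for the player to move) or L (a loss). A position with no legal move is L; any other position is W exactly when some move reaches an L, and L when every move reaches a W.
n=0: no move → L
n=1: reaches L-position 0 → W
n=2: only reaches 1(W), which is W → L
n=3: reaches L-position 2 → W
n=4: only reaches 3(W), which is W → L
n=5: reaches L-position 4 → W
n=6: reaches L-position 0 → W
n=7: only reaches 6(W), 1(W), all W → L
n=8: reaches L-position 7 → W
n=9: only reaches 8(W), 3(W), 1(W), all W → L
n=10: reaches L-position 9 → W
n=11: only reaches 10(W), 5(W), 3(W), all W → L
n=12: reaches L-position 11 → W
n=13: reaches L-position 7 → W
From 13, the L positions reachable in one move are: 7.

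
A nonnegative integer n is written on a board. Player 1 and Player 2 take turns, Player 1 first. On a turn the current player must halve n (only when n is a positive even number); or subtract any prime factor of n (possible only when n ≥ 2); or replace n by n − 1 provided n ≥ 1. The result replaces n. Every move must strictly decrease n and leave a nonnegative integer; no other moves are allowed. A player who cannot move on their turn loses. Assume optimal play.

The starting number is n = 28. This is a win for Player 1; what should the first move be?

Positions with no move are L. A position that does have a move is losing for the player to move precisely when every available move leads to a winning position for the opponent. Fill in the labels:
n=0: no move → L
n=1: reaches L-position 0 → W
n=2: reaches L-position 0 → W
n=3: reaches L-position 0 → W
n=4: only reaches 2(W), 3(W), all W → L
n=5: reaches L-position 0 → W
n=6: reaches L-position 4 → W
n=7: reaches L-position 0 → W
n=8: reaches L-position 4 → W
n=9: only reaches 6(W), 8(W), all W → L
n=10: reaches L-position 9 → W
n=11: reaches L-position 0 → W
n=12: reaches L-position 9 → W
n=13: reaches L-position 0 → W
n=14: only reaches 7(W), 12(W), 13(W), all W → L
n=15: reaches L-position 14 → W
n=16: reaches L-position 14 → W
n=17: reaches L-position 0 → W
n=18: reaches L-position 9 → W
n=19: reaches L-position 0 → W
n=20: only reaches 10(W), 15(W), 18(W), 19(W), all W → L
n=21: reaches L-position 14 → W
n=22: reaches L-position 20 → W
n=23: reaches L-position 0 → W
n=24: only reaches 12(W), 21(W), 22(W), 23(W), all W → L
n=25: reaches L-position 20 → W
n=26: reaches L-position 24 → W
n=27: reaches L-position 24 → W
n=28: reaches L-position 14 → W
From 28, the L positions reachable in one move are: 14.

Move to 14.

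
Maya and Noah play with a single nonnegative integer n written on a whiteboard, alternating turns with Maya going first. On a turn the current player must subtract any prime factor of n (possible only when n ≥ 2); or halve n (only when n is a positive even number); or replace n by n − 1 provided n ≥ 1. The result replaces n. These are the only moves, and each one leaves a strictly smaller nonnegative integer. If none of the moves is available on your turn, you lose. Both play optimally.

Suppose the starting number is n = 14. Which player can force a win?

Build the W/L table. Terminal = L. A non-terminal position is W if it has a move to some L; otherwise it is L.
n=0: no move → L
n=1: reaches L-position 0 → W
n=2: reaches L-position 0 → W
n=3: reaches L-position 0 → W
n=4: only reaches 2(W), 3(W), all W → L
n=5: reaches L-position 0 → W
n=6: reaches L-position 4 → W
n=7: reaches L-position 0 → W
n=8: reaches L-position 4 → W
n=9: only reaches 6(W), 8(W), all W → L
n=10: reaches L-position 9 → W
n=11: reaches L-position 0 → W
n=12: reaches L-position 9 → W
n=13: reaches L-position 0 → W
n=14: only reaches 7(W), 12(W), 13(W), all W → L
Every move from 14 reaches a W position, so the mover loses.

Noah wins.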